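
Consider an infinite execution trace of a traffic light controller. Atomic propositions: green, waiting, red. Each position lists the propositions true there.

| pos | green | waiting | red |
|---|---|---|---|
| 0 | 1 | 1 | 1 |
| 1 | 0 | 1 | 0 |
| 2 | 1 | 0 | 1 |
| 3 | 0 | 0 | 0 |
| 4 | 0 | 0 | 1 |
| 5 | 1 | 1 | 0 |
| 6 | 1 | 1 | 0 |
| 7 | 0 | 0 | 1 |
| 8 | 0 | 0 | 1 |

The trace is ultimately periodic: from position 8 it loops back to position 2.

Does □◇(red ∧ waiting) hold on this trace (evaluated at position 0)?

◇(red ∧ waiting) must hold at every position from 0 onward. It fails at position 1, so □◇(red ∧ waiting) is false.

Does not hold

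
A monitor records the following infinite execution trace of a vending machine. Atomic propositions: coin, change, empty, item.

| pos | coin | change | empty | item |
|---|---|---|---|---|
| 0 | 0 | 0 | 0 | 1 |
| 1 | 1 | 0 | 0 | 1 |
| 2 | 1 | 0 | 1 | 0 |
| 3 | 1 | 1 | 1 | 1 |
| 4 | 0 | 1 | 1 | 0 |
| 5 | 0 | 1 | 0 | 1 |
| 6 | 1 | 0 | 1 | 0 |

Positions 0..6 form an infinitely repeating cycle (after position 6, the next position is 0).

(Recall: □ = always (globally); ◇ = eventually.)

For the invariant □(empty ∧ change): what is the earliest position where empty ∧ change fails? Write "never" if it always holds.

At position 0 the labels are {item}, so empty ∧ change is false there. This is the first violation.

0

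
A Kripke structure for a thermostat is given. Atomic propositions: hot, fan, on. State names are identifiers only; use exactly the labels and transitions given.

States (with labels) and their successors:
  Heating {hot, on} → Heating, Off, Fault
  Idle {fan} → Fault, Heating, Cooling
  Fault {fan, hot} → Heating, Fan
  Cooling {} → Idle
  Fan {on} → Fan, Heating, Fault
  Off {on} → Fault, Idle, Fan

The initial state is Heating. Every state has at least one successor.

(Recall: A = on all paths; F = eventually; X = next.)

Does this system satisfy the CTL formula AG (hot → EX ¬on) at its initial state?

States satisfying hot → EX ¬on: {Heating, Idle, Cooling, Fan, Off}.
States satisfying AG (hot → EX ¬on): ∅.
Fault is reachable from Heating and violates hot → EX ¬on, so AG fails at Heating.
Heating ∉ Sat(AG (hot → EX ¬on)).

Does not hold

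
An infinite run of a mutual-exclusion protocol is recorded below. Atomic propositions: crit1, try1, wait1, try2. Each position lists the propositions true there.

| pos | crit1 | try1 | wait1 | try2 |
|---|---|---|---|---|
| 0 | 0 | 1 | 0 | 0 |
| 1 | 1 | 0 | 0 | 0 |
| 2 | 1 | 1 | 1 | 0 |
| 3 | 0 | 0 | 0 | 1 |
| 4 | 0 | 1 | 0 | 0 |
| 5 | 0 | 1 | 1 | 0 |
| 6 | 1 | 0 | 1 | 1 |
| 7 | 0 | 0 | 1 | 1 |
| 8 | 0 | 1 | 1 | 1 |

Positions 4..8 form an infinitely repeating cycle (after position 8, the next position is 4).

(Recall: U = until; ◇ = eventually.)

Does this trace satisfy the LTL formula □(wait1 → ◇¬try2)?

wait1 → ◇¬try2 holds at every position 0..8, and those are all positions ever visited, so □(wait1 → ◇¬try2) holds.
Positions where wait1 holds: 2, 5, 6, 7, 8.
Check ◇¬try2 at each: 2→ok, 5→ok, 6→ok, 7→ok, 8→ok.

Holds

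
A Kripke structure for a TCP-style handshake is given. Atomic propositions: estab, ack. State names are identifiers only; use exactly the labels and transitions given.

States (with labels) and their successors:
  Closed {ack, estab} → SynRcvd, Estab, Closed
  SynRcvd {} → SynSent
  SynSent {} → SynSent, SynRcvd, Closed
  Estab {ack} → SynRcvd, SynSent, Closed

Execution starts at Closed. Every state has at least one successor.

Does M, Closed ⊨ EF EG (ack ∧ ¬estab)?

States satisfying EG (ack ∧ ¬estab): ∅.
States satisfying EF EG (ack ∧ ¬estab): ∅.
No suitable path/successor from Closed witnesses the formula.
Closed ∉ Sat(EF EG (ack ∧ ¬estab)).

Violated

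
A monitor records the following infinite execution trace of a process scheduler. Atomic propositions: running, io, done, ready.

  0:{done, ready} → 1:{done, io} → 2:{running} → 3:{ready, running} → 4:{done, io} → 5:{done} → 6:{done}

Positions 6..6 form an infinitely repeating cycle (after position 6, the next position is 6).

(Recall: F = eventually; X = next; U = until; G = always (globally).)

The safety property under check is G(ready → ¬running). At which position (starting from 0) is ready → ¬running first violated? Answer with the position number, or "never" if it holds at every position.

Check ready → ¬running at each position in order: 0 ✓, 1 ✓, 2 ✓.
At position 3 the labels are {ready, running}, so ready → ¬running is false there. This is the first violation.

3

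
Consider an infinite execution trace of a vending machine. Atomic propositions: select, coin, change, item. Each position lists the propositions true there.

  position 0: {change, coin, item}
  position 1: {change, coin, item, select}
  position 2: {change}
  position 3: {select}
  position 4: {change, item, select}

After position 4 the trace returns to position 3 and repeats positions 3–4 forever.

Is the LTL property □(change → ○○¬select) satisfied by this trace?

change → ○○¬select must hold at every position from 0 onward. It fails at position 1, so □(change → ○○¬select) is false.
Positions where change holds: 0, 1, 2, 4.
Check ○○¬select at each: 0→ok, 1→fails, 2→fails, 4→fails.

Violated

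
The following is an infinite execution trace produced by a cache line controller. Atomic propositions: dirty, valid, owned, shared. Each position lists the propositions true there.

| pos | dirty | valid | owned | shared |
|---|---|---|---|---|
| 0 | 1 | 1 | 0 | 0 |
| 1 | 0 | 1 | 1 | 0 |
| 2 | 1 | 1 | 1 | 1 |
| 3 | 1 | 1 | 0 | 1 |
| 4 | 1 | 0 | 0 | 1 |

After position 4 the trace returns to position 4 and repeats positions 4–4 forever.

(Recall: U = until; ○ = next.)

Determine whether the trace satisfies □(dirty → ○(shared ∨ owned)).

Holds

dirty → ○(shared ∨ owned) holds at every position 0..4, and those are all positions ever visited, so □(dirty → ○(shared ∨ owned)) holds.
Positions where dirty holds: 0, 2, 3, 4.
Check ○(shared ∨ owned) at each: 0→ok, 2→ok, 3→ok, 4→ok.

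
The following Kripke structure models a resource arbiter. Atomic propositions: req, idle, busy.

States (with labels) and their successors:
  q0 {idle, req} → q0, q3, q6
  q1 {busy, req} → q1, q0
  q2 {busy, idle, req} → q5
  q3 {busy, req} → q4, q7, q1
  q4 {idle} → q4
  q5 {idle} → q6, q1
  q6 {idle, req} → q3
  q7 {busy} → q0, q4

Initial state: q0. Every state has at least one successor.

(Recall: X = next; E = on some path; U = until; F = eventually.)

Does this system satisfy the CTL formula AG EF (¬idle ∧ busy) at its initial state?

No

States satisfying EF (¬idle ∧ busy): {q0, q1, q2, q3, q5, q6, q7}.
States satisfying AG EF (¬idle ∧ busy): ∅.
q4 is reachable from q0 and violates EF (¬idle ∧ busy), so AG fails at q0.
q0 ∉ Sat(AG EF (¬idle ∧ busy)).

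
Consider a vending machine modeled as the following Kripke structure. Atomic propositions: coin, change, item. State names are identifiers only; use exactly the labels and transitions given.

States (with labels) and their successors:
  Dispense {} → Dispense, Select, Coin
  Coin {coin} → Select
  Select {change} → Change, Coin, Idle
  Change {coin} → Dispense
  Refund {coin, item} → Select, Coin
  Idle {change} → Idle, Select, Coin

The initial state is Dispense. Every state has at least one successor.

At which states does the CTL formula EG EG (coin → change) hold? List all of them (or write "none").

States satisfying EG (coin → change): {Dispense, Select, Idle}.
States satisfying EG EG (coin → change): {Dispense, Select, Idle}.

{Dispense, Select, Idle}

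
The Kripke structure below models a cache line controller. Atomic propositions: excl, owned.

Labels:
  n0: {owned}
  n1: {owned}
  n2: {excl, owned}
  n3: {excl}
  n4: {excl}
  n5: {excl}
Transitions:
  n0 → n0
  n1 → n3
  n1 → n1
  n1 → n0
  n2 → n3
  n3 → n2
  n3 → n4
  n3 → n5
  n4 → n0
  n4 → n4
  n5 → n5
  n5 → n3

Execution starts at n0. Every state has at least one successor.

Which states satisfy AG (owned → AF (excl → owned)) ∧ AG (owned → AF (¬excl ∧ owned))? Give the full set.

States satisfying owned → AF (excl → owned): {n0, n1, n2, n3, n4, n5}.
States satisfying AG (owned → AF (excl → owned)): {n0, n1, n2, n3, n4, n5}.
States satisfying owned → AF (¬excl ∧ owned): {n0, n1, n3, n4, n5}.
States satisfying AG (owned → AF (¬excl ∧ owned)): {n0, n4}.
States satisfying AG (owned → AF (excl → owned)) ∧ AG (owned → AF (¬excl ∧ owned)): {n0, n4}.

{n0, n4}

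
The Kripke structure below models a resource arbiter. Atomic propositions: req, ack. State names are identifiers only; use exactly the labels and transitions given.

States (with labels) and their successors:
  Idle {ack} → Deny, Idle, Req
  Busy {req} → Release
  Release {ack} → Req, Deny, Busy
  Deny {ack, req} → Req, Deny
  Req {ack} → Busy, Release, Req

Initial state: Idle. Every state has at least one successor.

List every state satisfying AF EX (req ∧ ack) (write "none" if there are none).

States satisfying EX (req ∧ ack): {Idle, Release, Deny}.
States satisfying AF EX (req ∧ ack): {Idle, Busy, Release, Deny}.

{Idle, Busy, Release, Deny}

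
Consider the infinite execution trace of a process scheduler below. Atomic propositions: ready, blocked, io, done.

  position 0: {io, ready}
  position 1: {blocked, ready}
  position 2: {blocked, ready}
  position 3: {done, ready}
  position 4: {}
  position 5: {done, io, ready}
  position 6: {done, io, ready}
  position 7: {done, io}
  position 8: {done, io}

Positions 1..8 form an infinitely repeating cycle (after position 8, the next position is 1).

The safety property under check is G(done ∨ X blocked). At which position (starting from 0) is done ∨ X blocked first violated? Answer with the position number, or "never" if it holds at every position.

Check done ∨ X blocked at each position in order: 0 ✓, 1 ✓.
At position 2 the labels are {blocked, ready} and the next position 3 has {done, ready}, so done ∨ X blocked is false there. This is the first violation.

2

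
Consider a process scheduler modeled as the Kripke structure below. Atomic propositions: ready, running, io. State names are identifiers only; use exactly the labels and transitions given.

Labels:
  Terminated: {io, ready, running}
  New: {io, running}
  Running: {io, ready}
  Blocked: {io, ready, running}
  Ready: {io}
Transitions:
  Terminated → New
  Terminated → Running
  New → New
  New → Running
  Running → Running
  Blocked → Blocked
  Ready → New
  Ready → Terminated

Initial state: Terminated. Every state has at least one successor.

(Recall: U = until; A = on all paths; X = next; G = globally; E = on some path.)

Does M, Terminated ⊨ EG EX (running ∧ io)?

Satisfied

States satisfying EX (running ∧ io): {Terminated, New, Blocked, Ready}.
States satisfying EG EX (running ∧ io): {Terminated, New, Blocked, Ready}.
Terminated ∈ Sat(EG EX (running ∧ io)).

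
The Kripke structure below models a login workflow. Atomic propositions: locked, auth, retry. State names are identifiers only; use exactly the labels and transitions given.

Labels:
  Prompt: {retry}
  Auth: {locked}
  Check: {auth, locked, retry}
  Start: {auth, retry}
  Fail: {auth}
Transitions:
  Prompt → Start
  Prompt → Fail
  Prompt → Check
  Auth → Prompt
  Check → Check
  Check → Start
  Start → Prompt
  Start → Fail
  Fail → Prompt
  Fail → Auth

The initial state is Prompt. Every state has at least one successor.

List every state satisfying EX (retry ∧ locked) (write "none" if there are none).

{Prompt, Check}

States satisfying retry ∧ locked: {Check}.
States satisfying EX (retry ∧ locked): {Prompt, Check}.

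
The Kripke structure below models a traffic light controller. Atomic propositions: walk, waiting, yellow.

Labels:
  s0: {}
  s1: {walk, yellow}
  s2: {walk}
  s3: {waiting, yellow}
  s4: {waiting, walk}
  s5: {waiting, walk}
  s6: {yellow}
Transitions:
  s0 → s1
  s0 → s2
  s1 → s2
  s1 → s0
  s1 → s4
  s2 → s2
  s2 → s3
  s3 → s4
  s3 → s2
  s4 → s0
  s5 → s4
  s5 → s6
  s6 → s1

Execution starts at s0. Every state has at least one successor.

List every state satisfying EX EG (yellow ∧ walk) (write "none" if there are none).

States satisfying EG (yellow ∧ walk): ∅.
States satisfying EX EG (yellow ∧ walk): ∅.

none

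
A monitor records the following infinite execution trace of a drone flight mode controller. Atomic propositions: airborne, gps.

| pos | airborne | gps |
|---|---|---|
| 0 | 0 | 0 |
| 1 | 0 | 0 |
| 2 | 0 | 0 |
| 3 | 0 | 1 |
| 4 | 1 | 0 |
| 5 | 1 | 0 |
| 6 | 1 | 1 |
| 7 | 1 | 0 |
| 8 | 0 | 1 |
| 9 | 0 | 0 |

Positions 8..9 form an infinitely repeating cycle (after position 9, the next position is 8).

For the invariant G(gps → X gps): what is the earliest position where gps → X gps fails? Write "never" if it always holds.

3

Check gps → X gps at each position in order: 0 ✓, 1 ✓, 2 ✓.
At position 3 the labels are {gps} and the next position 4 has {airborne}, so gps → X gps is false there. This is the first violation.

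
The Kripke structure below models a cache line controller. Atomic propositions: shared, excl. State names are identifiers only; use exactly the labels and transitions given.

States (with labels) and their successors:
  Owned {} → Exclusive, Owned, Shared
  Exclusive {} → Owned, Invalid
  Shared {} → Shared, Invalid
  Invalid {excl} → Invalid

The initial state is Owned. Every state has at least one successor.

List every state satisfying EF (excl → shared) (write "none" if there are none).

States satisfying excl → shared: {Owned, Exclusive, Shared}.
States satisfying EF (excl → shared): {Owned, Exclusive, Shared}.

{Owned, Exclusive, Shared}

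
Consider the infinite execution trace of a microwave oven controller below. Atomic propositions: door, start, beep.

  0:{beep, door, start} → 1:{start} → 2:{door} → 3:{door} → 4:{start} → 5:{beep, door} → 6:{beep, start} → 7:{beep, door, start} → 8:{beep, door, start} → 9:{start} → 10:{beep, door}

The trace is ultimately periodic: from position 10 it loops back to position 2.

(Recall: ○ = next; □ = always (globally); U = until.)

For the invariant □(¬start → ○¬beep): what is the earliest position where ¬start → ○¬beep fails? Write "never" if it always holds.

5

Check ¬start → ○¬beep at each position in order: 0 ✓, 1 ✓, 2 ✓, 3 ✓, 4 ✓.
At position 5 the labels are {beep, door} and the next position 6 has {beep, start}, so ¬start → ○¬beep is false there. This is the first violation.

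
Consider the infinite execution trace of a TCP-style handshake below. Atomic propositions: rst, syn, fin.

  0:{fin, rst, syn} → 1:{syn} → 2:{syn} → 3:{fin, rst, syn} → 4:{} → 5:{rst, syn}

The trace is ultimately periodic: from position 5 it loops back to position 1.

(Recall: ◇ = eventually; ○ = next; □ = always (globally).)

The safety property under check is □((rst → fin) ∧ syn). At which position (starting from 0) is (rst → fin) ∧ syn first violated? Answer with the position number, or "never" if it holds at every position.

Check (rst → fin) ∧ syn at each position in order: 0 ✓, 1 ✓, 2 ✓, 3 ✓.
At position 4 the labels are {}, so (rst → fin) ∧ syn is false there. This is the first violation.

4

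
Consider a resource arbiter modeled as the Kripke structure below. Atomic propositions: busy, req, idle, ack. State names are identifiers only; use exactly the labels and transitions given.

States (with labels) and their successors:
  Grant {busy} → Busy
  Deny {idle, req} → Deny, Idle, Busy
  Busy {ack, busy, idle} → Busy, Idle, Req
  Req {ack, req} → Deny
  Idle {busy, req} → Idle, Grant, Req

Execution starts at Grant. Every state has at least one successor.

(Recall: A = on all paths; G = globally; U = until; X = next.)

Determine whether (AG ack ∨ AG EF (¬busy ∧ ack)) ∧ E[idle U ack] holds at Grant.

States satisfying ack: {Busy, Req}.
States satisfying AG ack: ∅.
States satisfying EF (¬busy ∧ ack): {Grant, Deny, Busy, Req, Idle}.
States satisfying AG EF (¬busy ∧ ack): {Grant, Deny, Busy, Req, Idle}.
States satisfying AG ack ∨ AG EF (¬busy ∧ ack): {Grant, Deny, Busy, Req, Idle}.
States satisfying idle: {Deny, Busy}.
States satisfying E[idle U ack]: {Deny, Busy, Req}.
States satisfying (AG ack ∨ AG EF (¬busy ∧ ack)) ∧ E[idle U ack]: {Deny, Busy, Req}.
Grant ∉ Sat((AG ack ∨ AG EF (¬busy ∧ ack)) ∧ E[idle U ack]).

Violated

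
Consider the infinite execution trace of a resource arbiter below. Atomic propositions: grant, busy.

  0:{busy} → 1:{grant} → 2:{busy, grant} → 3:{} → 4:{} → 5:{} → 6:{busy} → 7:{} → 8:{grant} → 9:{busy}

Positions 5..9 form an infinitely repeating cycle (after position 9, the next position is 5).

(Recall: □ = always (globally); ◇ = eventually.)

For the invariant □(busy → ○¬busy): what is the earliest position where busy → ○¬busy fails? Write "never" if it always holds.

never

busy → ○¬busy holds at every position 0..9, and those are all the positions the trace ever visits, so the invariant □(busy → ○¬busy) is never violated.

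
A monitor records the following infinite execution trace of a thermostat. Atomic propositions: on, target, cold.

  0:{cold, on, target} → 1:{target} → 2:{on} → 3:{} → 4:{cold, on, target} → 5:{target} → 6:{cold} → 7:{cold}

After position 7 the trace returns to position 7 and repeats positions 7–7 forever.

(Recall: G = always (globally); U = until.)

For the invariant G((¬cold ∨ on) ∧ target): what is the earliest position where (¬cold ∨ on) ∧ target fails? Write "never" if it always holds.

2

Check (¬cold ∨ on) ∧ target at each position in order: 0 ✓, 1 ✓.
At position 2 the labels are {on}, so (¬cold ∨ on) ∧ target is false there. This is the first violation.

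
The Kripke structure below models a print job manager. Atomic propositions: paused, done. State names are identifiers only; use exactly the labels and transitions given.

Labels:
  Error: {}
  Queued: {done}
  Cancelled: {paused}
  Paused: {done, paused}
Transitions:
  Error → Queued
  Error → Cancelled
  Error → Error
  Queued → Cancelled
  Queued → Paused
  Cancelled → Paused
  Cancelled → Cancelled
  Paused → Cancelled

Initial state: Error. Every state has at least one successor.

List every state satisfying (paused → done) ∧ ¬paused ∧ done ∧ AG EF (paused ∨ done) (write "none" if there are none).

States satisfying paused → done: {Error, Queued, Paused}.
States satisfying ¬paused: {Error, Queued}.
States satisfying ¬paused ∧ done: {Queued}.
States satisfying (paused → done) ∧ ¬paused ∧ done: {Queued}.
States satisfying EF (paused ∨ done): {Error, Queued, Cancelled, Paused}.
States satisfying AG EF (paused ∨ done): {Error, Queued, Cancelled, Paused}.
States satisfying (paused → done) ∧ ¬paused ∧ done ∧ AG EF (paused ∨ done): {Queued}.

{Queued}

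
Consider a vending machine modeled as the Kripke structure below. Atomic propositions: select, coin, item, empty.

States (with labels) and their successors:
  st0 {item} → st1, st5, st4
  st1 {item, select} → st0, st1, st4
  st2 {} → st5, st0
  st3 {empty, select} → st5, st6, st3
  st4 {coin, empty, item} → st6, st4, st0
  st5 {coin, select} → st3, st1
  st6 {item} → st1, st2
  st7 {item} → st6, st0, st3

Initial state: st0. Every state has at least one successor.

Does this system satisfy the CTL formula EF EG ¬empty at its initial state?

States satisfying EG ¬empty: {st0, st1, st2, st5, st6, st7}.
States satisfying EF EG ¬empty: {st0, st1, st2, st3, st4, st5, st6, st7}.
Some path from st0 reaches a state where EG ¬empty holds.
st0 ∈ Sat(EF EG ¬empty).

Yes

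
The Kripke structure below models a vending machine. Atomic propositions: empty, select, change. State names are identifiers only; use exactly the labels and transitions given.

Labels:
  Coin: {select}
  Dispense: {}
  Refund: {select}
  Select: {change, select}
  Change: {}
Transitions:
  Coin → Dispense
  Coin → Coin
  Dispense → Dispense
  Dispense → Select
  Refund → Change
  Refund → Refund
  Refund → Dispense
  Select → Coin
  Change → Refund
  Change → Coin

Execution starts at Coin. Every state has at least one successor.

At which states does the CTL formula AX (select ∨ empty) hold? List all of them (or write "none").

{Select, Change}

States satisfying select ∨ empty: {Coin, Refund, Select}.
States satisfying AX (select ∨ empty): {Select, Change}.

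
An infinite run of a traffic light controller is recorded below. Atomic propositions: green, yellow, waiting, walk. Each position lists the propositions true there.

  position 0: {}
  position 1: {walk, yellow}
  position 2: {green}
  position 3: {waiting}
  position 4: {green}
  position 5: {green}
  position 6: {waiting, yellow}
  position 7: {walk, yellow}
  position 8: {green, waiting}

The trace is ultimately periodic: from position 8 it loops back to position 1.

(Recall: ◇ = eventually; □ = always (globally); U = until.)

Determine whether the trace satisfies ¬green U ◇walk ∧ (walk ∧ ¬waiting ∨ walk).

Walking from position 0: ◇walk first holds at position 0, and ¬green holds at every earlier position along the way, so ¬green U ◇walk holds.
At position 0: ¬green U ◇walk is true; walk ∧ ¬waiting ∨ walk is false; so ¬green U ◇walk ∧ (walk ∧ ¬waiting ∨ walk) is false.

Violated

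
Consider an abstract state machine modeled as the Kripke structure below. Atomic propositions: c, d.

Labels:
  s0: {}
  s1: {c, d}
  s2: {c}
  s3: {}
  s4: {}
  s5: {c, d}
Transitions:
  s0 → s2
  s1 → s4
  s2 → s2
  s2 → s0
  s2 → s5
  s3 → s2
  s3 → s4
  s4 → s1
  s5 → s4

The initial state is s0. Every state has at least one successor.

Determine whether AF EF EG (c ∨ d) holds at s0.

States satisfying EF EG (c ∨ d): {s0, s2, s3}.
States satisfying AF EF EG (c ∨ d): {s0, s2, s3}.
s0 ∈ Sat(AF EF EG (c ∨ d)).

Holds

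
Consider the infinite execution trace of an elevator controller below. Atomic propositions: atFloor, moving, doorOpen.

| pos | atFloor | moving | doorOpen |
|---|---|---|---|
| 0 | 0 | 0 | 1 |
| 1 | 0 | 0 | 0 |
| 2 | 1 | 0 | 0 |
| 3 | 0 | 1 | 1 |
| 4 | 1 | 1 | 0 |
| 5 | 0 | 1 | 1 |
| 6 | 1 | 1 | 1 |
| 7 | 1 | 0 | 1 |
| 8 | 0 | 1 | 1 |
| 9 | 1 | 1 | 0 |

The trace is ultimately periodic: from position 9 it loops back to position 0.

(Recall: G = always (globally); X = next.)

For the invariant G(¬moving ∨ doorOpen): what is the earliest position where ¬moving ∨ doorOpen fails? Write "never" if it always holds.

4

Check ¬moving ∨ doorOpen at each position in order: 0 ✓, 1 ✓, 2 ✓, 3 ✓.
At position 4 the labels are {atFloor, moving}, so ¬moving ∨ doorOpen is false there. This is the first violation.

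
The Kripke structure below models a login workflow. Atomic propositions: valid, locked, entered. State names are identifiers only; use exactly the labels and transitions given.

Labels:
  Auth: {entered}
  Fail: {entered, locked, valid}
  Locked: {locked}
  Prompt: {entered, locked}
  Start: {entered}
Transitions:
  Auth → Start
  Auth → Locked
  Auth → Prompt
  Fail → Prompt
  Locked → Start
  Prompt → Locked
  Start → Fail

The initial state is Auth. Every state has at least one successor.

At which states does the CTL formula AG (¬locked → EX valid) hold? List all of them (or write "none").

States satisfying ¬locked → EX valid: {Fail, Locked, Prompt, Start}.
States satisfying AG (¬locked → EX valid): {Fail, Locked, Prompt, Start}.

{Fail, Locked, Prompt, Start}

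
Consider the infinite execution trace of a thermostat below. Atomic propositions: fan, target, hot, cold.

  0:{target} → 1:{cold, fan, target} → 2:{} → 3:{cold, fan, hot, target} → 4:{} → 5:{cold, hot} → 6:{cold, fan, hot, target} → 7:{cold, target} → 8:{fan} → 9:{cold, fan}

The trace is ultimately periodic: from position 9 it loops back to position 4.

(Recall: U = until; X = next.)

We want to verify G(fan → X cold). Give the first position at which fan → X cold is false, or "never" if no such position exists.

1

Check fan → X cold at each position in order: 0 ✓.
At position 1 the labels are {cold, fan, target} and the next position 2 has {}, so fan → X cold is false there. This is the first violation.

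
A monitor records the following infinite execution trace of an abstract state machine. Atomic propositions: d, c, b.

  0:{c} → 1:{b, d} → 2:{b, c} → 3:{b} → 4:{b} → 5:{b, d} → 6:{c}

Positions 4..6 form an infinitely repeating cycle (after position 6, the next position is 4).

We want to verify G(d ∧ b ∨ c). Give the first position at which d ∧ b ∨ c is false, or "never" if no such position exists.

3

Check d ∧ b ∨ c at each position in order: 0 ✓, 1 ✓, 2 ✓.
At position 3 the labels are {b}, so d ∧ b ∨ c is false there. This is the first violation.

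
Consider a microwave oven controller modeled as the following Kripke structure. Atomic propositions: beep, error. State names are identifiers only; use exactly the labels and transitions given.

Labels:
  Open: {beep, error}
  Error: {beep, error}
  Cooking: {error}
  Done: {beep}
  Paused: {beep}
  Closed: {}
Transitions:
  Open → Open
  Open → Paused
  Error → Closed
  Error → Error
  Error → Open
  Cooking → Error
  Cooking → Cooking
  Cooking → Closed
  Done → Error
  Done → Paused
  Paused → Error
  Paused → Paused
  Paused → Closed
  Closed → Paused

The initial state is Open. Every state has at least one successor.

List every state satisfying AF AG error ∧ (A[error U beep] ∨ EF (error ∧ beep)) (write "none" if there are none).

States satisfying AG error: ∅.
States satisfying AF AG error: ∅.
States satisfying error: {Open, Error, Cooking}.
States satisfying beep: {Open, Error, Done, Paused}.
States satisfying A[error U beep]: {Open, Error, Done, Paused}.
States satisfying error ∧ beep: {Open, Error}.
States satisfying EF (error ∧ beep): {Open, Error, Cooking, Done, Paused, Closed}.
States satisfying A[error U beep] ∨ EF (error ∧ beep): {Open, Error, Cooking, Done, Paused, Closed}.
States satisfying AF AG error ∧ (A[error U beep] ∨ EF (error ∧ beep)): ∅.

none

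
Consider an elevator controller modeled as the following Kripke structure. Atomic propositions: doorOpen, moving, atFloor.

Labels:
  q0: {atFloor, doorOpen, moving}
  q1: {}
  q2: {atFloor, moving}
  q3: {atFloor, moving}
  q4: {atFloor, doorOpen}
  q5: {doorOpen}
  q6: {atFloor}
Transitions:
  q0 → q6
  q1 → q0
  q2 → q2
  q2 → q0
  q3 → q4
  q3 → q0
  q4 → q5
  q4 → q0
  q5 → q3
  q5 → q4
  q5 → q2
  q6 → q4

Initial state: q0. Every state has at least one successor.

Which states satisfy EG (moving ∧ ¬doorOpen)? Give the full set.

{q2}

States satisfying moving ∧ ¬doorOpen: {q2, q3}.
States satisfying EG (moving ∧ ¬doorOpen): {q2}.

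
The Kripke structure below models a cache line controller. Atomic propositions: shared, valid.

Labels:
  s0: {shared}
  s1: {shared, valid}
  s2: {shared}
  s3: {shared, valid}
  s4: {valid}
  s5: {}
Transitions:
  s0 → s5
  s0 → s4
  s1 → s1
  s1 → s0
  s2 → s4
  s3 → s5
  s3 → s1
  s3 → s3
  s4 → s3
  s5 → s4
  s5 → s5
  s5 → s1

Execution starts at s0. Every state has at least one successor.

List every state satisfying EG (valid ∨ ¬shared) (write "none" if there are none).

States satisfying valid ∨ ¬shared: {s1, s3, s4, s5}.
States satisfying EG (valid ∨ ¬shared): {s1, s3, s4, s5}.

{s1, s3, s4, s5}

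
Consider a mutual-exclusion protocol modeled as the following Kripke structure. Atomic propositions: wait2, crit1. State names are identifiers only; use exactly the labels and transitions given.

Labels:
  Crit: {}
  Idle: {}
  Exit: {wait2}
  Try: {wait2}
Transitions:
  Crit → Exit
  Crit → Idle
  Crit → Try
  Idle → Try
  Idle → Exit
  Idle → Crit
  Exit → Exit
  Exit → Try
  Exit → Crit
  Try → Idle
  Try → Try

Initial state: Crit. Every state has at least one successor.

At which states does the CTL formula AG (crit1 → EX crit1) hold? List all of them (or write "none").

States satisfying crit1 → EX crit1: {Crit, Idle, Exit, Try}.
States satisfying AG (crit1 → EX crit1): {Crit, Idle, Exit, Try}.

{Crit, Idle, Exit, Try}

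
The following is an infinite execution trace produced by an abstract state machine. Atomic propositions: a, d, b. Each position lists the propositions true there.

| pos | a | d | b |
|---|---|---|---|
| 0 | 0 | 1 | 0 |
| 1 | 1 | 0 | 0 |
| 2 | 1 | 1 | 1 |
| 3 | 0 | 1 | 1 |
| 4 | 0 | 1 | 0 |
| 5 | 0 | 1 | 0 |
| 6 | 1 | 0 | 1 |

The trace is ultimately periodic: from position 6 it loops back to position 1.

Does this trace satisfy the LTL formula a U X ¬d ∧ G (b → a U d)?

Walking from position 0: X ¬d first holds at position 0, and a holds at every earlier position along the way, so a U X ¬d holds.
b → a U d holds at every position 0..6, and those are all positions ever visited, so G (b → a U d) holds.
Positions where b holds: 2, 3, 6.
Check a U d at each: 2→ok, 3→ok, 6→ok.
At position 0: a U X ¬d is true; G (b → a U d) is true; so a U X ¬d ∧ G (b → a U d) is true.

Yes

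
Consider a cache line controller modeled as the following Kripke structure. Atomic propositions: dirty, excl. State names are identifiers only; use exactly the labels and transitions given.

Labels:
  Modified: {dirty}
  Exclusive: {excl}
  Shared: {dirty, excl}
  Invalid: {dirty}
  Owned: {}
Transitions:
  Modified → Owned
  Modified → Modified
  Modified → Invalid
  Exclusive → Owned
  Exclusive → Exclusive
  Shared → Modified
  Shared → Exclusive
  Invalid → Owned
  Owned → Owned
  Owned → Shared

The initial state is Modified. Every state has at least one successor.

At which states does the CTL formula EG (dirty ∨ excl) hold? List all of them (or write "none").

{Modified, Exclusive, Shared}

States satisfying dirty ∨ excl: {Modified, Exclusive, Shared, Invalid}.
States satisfying EG (dirty ∨ excl): {Modified, Exclusive, Shared}.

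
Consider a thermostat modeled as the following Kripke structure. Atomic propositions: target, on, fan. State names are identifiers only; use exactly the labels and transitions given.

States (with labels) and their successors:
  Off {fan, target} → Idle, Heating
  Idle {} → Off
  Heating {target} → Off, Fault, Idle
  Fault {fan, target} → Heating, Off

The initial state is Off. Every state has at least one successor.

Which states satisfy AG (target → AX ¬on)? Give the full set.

States satisfying target → AX ¬on: {Off, Idle, Heating, Fault}.
States satisfying AG (target → AX ¬on): {Off, Idle, Heating, Fault}.

{Off, Idle, Heating, Fault}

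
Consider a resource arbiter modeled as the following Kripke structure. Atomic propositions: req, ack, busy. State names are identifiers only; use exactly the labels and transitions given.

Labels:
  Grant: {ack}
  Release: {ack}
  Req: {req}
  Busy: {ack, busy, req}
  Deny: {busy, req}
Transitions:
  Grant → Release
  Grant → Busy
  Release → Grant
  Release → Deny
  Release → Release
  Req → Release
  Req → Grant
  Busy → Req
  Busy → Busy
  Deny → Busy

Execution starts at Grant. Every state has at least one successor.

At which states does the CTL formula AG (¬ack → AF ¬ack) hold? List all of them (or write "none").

States satisfying ¬ack → AF ¬ack: {Grant, Release, Req, Busy, Deny}.
States satisfying AG (¬ack → AF ¬ack): {Grant, Release, Req, Busy, Deny}.

{Grant, Release, Req, Busy, Deny}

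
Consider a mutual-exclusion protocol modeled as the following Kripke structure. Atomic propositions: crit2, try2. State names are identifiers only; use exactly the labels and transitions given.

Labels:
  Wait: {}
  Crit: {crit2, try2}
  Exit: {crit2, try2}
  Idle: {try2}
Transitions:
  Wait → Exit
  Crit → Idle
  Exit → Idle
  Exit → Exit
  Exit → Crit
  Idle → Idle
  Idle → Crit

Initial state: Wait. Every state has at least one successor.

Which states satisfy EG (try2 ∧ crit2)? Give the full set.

{Exit}

States satisfying try2 ∧ crit2: {Crit, Exit}.
States satisfying EG (try2 ∧ crit2): {Exit}.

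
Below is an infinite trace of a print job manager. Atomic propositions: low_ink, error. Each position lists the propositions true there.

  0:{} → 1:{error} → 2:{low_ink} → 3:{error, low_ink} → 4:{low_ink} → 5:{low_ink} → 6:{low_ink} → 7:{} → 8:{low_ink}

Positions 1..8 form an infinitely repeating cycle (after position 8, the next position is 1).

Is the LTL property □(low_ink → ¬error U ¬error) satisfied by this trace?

low_ink → ¬error U ¬error must hold at every position from 0 onward. It fails at position 3, so □(low_ink → ¬error U ¬error) is false.
Positions where low_ink holds: 2, 3, 4, 5, 6, 8.
Check ¬error U ¬error at each: 2→ok, 3→fails, 4→ok, 5→ok, 6→ok, 8→ok.

Violated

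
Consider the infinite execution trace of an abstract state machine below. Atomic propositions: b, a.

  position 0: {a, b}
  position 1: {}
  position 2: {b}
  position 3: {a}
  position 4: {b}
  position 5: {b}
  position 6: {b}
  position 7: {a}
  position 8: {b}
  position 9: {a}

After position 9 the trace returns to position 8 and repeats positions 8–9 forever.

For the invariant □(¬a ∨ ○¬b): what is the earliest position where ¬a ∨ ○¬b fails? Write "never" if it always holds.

3

Check ¬a ∨ ○¬b at each position in order: 0 ✓, 1 ✓, 2 ✓.
At position 3 the labels are {a} and the next position 4 has {b}, so ¬a ∨ ○¬b is false there. This is the first violation.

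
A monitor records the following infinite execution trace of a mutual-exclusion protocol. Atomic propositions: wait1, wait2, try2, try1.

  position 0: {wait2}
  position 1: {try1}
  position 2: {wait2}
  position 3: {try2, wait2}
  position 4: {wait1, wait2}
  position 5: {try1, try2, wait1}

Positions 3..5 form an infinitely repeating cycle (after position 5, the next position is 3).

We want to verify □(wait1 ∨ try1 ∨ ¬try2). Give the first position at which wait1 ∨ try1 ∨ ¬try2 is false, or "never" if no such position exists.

Check wait1 ∨ try1 ∨ ¬try2 at each position in order: 0 ✓, 1 ✓, 2 ✓.
At position 3 the labels are {try2, wait2}, so wait1 ∨ try1 ∨ ¬try2 is false there. This is the first violation.

3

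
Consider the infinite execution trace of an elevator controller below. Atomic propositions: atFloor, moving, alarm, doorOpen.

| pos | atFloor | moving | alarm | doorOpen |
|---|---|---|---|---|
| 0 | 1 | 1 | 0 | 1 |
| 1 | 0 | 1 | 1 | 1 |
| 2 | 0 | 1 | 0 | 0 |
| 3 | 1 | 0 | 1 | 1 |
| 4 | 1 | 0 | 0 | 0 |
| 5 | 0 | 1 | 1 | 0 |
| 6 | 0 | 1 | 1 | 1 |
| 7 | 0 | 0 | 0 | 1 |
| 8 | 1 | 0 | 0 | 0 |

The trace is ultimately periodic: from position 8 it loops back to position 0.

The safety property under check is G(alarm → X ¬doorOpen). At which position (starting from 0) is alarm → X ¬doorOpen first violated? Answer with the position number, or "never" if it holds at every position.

Check alarm → X ¬doorOpen at each position in order: 0 ✓, 1 ✓, 2 ✓, 3 ✓, 4 ✓.
At position 5 the labels are {alarm, moving} and the next position 6 has {alarm, doorOpen, moving}, so alarm → X ¬doorOpen is false there. This is the first violation.

5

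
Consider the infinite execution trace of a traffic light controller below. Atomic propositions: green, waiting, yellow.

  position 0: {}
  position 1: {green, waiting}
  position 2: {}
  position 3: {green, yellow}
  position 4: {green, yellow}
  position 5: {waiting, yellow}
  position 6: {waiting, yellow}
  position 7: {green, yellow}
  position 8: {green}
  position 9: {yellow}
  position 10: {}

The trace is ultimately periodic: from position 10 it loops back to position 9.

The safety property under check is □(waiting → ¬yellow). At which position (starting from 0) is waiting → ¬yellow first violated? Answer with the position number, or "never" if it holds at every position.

5

Check waiting → ¬yellow at each position in order: 0 ✓, 1 ✓, 2 ✓, 3 ✓, 4 ✓.
At position 5 the labels are {waiting, yellow}, so waiting → ¬yellow is false there. This is the first violation.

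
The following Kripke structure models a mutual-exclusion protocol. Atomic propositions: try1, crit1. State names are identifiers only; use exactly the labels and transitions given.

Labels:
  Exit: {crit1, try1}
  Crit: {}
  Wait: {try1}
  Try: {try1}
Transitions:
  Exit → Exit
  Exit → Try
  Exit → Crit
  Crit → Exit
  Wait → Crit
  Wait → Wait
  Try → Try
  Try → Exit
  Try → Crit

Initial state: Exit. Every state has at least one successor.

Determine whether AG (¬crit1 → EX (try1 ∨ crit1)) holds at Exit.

States satisfying ¬crit1 → EX (try1 ∨ crit1): {Exit, Crit, Wait, Try}.
States satisfying AG (¬crit1 → EX (try1 ∨ crit1)): {Exit, Crit, Wait, Try}.
Every state reachable from Exit satisfies ¬crit1 → EX (try1 ∨ crit1).
Exit ∈ Sat(AG (¬crit1 → EX (try1 ∨ crit1))).

Yes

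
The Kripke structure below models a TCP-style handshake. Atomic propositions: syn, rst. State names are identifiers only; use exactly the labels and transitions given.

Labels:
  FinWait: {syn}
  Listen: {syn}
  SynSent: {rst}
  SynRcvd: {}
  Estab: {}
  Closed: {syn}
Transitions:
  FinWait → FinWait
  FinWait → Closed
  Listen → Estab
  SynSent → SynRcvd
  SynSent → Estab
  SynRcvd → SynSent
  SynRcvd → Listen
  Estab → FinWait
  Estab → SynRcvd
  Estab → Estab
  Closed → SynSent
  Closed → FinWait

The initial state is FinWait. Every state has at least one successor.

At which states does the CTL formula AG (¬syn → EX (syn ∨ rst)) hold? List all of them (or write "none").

States satisfying ¬syn → EX (syn ∨ rst): {FinWait, Listen, SynRcvd, Estab, Closed}.
States satisfying AG (¬syn → EX (syn ∨ rst)): ∅.

none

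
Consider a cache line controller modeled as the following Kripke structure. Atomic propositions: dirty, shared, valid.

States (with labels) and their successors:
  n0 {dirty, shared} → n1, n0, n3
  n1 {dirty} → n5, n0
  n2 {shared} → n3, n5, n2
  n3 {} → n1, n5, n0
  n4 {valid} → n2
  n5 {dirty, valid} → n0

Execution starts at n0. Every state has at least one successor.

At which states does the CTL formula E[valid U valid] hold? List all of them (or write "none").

States satisfying valid: {n4, n5}.
States satisfying E[valid U valid]: {n4, n5}.

{n4, n5}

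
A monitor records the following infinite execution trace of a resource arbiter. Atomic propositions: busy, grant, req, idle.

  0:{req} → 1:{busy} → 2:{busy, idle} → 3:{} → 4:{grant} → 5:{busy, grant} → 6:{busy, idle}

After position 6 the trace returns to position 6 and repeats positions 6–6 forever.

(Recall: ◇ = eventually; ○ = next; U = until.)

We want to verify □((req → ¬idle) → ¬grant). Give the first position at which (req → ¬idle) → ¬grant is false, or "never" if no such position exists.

Check (req → ¬idle) → ¬grant at each position in order: 0 ✓, 1 ✓, 2 ✓, 3 ✓.
At position 4 the labels are {grant}, so (req → ¬idle) → ¬grant is false there. This is the first violation.

4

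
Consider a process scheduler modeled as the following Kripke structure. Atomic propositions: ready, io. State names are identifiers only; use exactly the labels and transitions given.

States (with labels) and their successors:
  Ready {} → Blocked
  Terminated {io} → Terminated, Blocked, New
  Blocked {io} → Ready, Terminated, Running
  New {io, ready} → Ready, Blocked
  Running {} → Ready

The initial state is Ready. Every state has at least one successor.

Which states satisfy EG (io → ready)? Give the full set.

States satisfying io → ready: {Ready, New, Running}.
States satisfying EG (io → ready): ∅.

none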